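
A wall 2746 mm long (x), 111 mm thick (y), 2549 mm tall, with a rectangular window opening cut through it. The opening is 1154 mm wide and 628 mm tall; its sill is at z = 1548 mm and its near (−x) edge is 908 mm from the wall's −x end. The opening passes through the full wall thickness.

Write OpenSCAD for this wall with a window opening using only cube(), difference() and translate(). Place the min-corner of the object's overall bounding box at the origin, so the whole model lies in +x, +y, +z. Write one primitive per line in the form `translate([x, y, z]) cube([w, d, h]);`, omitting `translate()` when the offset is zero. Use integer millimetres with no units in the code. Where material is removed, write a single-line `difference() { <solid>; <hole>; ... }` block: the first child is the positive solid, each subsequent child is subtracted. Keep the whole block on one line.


difference() { cube([2746, 111, 2549]); translate([908, 0, 1548]) cube([1154, 111, 628]); }


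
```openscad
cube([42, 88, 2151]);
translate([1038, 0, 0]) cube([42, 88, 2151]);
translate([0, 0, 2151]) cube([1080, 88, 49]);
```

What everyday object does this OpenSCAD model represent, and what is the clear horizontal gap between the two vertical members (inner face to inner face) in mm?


A door frame. The clear opening width is 996 mm.

Two 2151 mm tall posts with a header on top — a door frame. The left jamb is 42 mm wide at x = 0; the right jamb starts at x = 1038. The clear opening is 1038 − 42 = 996 mm.


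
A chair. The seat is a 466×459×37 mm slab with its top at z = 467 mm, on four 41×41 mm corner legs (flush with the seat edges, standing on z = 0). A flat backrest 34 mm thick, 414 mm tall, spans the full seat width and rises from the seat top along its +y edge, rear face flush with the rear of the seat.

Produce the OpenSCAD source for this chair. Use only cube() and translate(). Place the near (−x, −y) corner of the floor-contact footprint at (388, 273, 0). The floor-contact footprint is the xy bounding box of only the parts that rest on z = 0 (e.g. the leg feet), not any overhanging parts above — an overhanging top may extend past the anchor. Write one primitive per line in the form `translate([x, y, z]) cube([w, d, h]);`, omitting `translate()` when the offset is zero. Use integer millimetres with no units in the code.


translate([388, 273, 430]) cube([466, 459, 37]);
translate([388, 273, 0]) cube([41, 41, 430]);
translate([813, 273, 0]) cube([41, 41, 430]);
translate([388, 691, 0]) cube([41, 41, 430]);
translate([813, 691, 0]) cube([41, 41, 430]);
translate([388, 698, 467]) cube([466, 34, 414]);


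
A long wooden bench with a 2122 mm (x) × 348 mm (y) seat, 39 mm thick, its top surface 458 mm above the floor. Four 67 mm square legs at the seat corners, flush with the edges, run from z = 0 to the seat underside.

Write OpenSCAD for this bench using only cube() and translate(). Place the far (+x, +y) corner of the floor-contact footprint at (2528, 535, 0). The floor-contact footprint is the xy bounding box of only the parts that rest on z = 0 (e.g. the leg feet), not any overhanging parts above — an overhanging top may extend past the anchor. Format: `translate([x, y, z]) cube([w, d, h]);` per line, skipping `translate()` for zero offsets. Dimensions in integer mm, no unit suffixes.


// leg_h = 458 − 39 = 419
translate([406, 187, 419]) cube([2122, 348, 39]);
translate([406, 187, 0]) cube([67, 67, 419]);
translate([406, 468, 0]) cube([67, 67, 419]);
translate([2461, 187, 0]) cube([67, 67, 419]);
translate([2461, 468, 0]) cube([67, 67, 419]);


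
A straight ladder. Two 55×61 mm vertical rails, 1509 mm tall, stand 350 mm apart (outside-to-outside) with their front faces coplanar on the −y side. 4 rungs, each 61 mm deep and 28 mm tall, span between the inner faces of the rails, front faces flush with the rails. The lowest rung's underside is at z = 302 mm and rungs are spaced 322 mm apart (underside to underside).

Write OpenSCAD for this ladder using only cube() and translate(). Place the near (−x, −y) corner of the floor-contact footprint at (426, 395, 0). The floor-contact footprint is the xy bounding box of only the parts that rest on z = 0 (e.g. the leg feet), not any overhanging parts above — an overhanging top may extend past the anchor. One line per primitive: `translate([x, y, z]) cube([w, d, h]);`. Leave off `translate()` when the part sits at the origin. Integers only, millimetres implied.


// rung span = 350 - 2*55 = 240
// rung[k] z = 302 + k*322
translate([426, 395, 0]) cube([55, 61, 1509]);
translate([721, 395, 0]) cube([55, 61, 1509]);
translate([481, 395, 302]) cube([240, 61, 28]);
translate([481, 395, 624]) cube([240, 61, 28]);
translate([481, 395, 946]) cube([240, 61, 28]);
translate([481, 395, 1268]) cube([240, 61, 28]);


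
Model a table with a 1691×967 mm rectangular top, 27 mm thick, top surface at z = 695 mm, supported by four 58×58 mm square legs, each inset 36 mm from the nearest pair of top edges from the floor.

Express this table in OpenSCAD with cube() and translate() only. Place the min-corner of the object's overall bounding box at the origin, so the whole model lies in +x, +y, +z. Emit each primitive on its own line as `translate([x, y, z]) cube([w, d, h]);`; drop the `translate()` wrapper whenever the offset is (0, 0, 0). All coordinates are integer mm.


translate([0, 0, 668]) cube([1691, 967, 27]);
translate([36, 36, 0]) cube([58, 58, 668]);
translate([1597, 36, 0]) cube([58, 58, 668]);
translate([36, 873, 0]) cube([58, 58, 668]);
translate([1597, 873, 0]) cube([58, 58, 668]);


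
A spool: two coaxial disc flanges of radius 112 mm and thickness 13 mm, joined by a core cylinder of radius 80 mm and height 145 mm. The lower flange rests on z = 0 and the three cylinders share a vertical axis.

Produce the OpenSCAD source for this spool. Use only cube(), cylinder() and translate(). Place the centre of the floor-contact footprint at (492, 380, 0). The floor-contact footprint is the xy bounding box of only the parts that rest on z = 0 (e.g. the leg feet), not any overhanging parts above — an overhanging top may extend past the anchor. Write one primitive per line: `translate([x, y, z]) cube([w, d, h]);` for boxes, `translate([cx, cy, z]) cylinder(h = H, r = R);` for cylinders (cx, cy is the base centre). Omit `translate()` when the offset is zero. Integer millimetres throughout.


translate([492, 380, 0]) cylinder(h = 13, r = 112);
translate([492, 380, 13]) cylinder(h = 145, r = 80);
translate([492, 380, 158]) cylinder(h = 13, r = 112);


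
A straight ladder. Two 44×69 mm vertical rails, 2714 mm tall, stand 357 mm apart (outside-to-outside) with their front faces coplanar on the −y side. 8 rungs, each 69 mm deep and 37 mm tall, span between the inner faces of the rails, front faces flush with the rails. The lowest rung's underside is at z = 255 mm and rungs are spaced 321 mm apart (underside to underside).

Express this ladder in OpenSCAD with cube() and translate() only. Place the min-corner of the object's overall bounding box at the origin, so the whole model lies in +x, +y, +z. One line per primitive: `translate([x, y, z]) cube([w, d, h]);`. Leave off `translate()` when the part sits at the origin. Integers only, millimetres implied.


cube([44, 69, 2714]);
translate([313, 0, 0]) cube([44, 69, 2714]);
translate([44, 0, 255]) cube([269, 69, 37]);
translate([44, 0, 576]) cube([269, 69, 37]);
translate([44, 0, 897]) cube([269, 69, 37]);
translate([44, 0, 1218]) cube([269, 69, 37]);
translate([44, 0, 1539]) cube([269, 69, 37]);
translate([44, 0, 1860]) cube([269, 69, 37]);
translate([44, 0, 2181]) cube([269, 69, 37]);
translate([44, 0, 2502]) cube([269, 69, 37]);


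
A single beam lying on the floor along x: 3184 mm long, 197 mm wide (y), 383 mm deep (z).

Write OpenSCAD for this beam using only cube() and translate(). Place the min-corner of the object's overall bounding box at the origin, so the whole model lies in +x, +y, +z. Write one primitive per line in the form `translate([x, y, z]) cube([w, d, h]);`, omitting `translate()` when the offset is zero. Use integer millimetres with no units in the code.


cube([3184, 197, 383]);


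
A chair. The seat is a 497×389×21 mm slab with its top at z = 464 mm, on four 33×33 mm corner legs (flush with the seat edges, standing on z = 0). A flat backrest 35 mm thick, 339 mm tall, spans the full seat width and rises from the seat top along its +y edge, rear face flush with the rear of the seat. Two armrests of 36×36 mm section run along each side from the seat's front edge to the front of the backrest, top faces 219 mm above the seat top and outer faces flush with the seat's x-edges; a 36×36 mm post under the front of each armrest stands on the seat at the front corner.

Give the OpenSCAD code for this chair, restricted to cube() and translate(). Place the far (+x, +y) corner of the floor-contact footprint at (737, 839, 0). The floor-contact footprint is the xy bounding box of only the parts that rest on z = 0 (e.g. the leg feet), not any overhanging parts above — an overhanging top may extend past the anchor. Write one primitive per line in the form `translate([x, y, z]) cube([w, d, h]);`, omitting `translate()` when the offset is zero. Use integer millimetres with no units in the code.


translate([240, 450, 443]) cube([497, 389, 21]);
translate([240, 450, 0]) cube([33, 33, 443]);
translate([704, 450, 0]) cube([33, 33, 443]);
translate([240, 806, 0]) cube([33, 33, 443]);
translate([704, 806, 0]) cube([33, 33, 443]);
translate([240, 804, 464]) cube([497, 35, 339]);
translate([240, 450, 647]) cube([36, 354, 36]);
translate([701, 450, 647]) cube([36, 354, 36]);
translate([240, 450, 464]) cube([36, 36, 183]);
translate([701, 450, 464]) cube([36, 36, 183]);


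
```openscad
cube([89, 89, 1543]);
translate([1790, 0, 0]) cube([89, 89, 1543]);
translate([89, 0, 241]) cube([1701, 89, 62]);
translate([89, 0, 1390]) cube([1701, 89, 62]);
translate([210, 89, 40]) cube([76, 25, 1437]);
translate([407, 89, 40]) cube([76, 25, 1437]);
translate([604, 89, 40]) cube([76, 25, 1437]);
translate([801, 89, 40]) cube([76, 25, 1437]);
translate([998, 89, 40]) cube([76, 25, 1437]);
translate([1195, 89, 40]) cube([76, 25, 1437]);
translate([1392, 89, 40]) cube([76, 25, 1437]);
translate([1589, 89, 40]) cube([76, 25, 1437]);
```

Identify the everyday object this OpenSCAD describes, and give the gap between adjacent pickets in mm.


A fence section. The picket gap is 121 mm.

Two posts, two rails, 8 pickets — a fence section. Span 1701 mm holds 8 pickets of 76 mm with 9 equal gaps: ⌊(1701 − 8·76) / 9⌋ = 121 mm.


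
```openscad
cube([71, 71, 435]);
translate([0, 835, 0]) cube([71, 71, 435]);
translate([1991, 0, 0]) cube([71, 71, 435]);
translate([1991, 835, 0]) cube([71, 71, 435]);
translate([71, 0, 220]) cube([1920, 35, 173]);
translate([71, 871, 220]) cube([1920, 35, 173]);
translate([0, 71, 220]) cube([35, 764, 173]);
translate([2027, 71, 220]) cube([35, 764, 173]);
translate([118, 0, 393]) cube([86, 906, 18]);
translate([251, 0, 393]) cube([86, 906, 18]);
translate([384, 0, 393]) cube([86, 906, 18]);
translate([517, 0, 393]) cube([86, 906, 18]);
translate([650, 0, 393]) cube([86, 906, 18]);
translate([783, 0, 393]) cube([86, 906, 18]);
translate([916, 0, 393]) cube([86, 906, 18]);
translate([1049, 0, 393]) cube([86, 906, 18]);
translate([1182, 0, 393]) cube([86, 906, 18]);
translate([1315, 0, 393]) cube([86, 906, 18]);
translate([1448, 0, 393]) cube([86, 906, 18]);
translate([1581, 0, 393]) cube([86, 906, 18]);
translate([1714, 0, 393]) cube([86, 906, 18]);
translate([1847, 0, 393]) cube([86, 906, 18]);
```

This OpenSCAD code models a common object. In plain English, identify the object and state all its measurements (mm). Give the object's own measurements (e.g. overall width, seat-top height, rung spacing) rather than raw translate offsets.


A bed frame 2062 mm long (x) by 906 mm wide (y). Four 71×71 mm corner posts, 435 mm tall, at the corners of the footprint. Four rails of 35 mm thickness and 173 mm height run between adjacent posts with their undersides at z = 220 mm, their outer faces flush with the outside of the frame (the two x-running rails run between the posts' inner faces; the two y-running rails run between the posts' inner faces). 14 slats, each 86 mm wide (x) and 18 mm thick, lie across the top of the two x-running rails, running the full 906 mm width of the frame in y; along x they sit between the end posts with a 47 mm gap after the −x posts and between neighbouring slats, leaving 58 mm before the +x posts.


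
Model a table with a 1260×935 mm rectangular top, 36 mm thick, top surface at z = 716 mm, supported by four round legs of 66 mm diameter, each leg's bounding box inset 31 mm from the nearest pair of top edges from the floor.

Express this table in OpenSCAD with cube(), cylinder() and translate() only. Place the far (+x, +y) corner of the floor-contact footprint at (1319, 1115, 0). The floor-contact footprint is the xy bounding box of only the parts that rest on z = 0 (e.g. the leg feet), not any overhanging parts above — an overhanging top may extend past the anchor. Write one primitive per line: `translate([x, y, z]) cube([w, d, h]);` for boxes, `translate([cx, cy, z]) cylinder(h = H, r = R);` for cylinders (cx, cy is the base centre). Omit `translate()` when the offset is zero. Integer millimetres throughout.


translate([90, 211, 680]) cube([1260, 935, 36]);
translate([154, 275, 0]) cylinder(h = 680, r = 33);
translate([1286, 275, 0]) cylinder(h = 680, r = 33);
translate([154, 1082, 0]) cylinder(h = 680, r = 33);
translate([1286, 1082, 0]) cylinder(h = 680, r = 33);


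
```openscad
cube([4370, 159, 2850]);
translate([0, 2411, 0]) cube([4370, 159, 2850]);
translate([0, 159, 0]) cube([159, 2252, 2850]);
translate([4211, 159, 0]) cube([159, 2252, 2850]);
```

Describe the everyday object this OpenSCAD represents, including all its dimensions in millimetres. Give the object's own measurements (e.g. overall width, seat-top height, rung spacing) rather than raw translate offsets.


The wall frame of a small rectangular building: four walls, each 2850 mm tall and 159 mm thick, enclosing a footprint 4370 mm (x) by 2570 mm (y) outside-to-outside, with no floor or roof. The front and back walls (the −y and +y sides) span the full width; the two side walls fit between them.


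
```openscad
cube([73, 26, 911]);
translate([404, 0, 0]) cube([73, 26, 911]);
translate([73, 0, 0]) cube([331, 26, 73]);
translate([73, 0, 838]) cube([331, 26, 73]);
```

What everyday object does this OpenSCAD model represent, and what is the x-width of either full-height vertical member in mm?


A picture frame. The border width is 73 mm.

Four thin pieces enclosing a rectangular opening — a picture frame. The two full-height stiles are 911 mm tall; the top rail sits at z = 838 and is 73 mm tall, so the border above the opening is 911 − 838 = 73 mm, matching the stile x-width.


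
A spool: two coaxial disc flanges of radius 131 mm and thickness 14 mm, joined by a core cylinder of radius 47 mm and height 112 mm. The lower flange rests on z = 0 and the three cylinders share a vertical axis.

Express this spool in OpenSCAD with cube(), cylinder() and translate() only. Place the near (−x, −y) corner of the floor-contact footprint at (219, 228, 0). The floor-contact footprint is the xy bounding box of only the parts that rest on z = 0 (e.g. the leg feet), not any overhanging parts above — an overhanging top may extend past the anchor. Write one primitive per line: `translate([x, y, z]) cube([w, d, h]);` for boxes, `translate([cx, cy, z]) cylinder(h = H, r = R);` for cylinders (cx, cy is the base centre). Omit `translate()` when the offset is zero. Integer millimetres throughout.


translate([350, 359, 0]) cylinder(h = 14, r = 131);
translate([350, 359, 14]) cylinder(h = 112, r = 47);
translate([350, 359, 126]) cylinder(h = 14, r = 131);


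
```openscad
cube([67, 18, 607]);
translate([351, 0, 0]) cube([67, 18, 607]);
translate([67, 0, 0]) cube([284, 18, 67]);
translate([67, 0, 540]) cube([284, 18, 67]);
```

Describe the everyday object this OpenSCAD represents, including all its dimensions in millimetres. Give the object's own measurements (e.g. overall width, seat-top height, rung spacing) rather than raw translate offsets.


A rectangular picture frame lying in the x–z plane (depth along y). The opening is 284 mm wide (x) by 473 mm tall (z), surrounded by a border 67 mm wide on all four sides. The frame is 18 mm deep and is made of two full-height vertical stiles with two horizontal rails fitted between them.


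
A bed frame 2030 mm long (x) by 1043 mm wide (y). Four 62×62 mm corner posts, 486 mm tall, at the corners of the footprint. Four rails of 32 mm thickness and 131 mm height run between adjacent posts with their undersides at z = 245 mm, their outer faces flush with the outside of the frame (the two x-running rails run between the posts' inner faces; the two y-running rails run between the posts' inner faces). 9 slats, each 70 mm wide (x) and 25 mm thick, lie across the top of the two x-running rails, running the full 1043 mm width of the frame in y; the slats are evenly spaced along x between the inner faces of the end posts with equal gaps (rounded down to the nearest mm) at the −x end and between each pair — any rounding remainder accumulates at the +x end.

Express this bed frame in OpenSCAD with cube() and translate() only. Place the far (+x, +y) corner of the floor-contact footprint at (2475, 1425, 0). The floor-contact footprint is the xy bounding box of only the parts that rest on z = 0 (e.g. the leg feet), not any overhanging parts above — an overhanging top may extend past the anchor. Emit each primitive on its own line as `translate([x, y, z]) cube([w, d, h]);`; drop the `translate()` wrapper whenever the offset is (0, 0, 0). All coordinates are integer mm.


translate([445, 382, 0]) cube([62, 62, 486]);
translate([445, 1363, 0]) cube([62, 62, 486]);
translate([2413, 382, 0]) cube([62, 62, 486]);
translate([2413, 1363, 0]) cube([62, 62, 486]);
translate([507, 382, 245]) cube([1906, 32, 131]);
translate([507, 1393, 245]) cube([1906, 32, 131]);
translate([445, 444, 245]) cube([32, 919, 131]);
translate([2443, 444, 245]) cube([32, 919, 131]);
translate([634, 382, 376]) cube([70, 1043, 25]);
translate([831, 382, 376]) cube([70, 1043, 25]);
translate([1028, 382, 376]) cube([70, 1043, 25]);
translate([1225, 382, 376]) cube([70, 1043, 25]);
translate([1422, 382, 376]) cube([70, 1043, 25]);
translate([1619, 382, 376]) cube([70, 1043, 25]);
translate([1816, 382, 376]) cube([70, 1043, 25]);
translate([2013, 382, 376]) cube([70, 1043, 25]);
translate([2210, 382, 376]) cube([70, 1043, 25]);


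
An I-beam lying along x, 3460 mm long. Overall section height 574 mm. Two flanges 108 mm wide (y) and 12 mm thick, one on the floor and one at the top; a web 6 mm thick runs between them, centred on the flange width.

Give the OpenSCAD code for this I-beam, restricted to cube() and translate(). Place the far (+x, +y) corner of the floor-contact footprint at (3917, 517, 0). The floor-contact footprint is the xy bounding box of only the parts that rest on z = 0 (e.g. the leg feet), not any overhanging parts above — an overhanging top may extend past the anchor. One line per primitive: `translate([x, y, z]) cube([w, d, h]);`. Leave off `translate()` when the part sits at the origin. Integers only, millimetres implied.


translate([457, 409, 0]) cube([3460, 108, 12]);
translate([457, 460, 12]) cube([3460, 6, 550]);
translate([457, 409, 562]) cube([3460, 108, 12]);


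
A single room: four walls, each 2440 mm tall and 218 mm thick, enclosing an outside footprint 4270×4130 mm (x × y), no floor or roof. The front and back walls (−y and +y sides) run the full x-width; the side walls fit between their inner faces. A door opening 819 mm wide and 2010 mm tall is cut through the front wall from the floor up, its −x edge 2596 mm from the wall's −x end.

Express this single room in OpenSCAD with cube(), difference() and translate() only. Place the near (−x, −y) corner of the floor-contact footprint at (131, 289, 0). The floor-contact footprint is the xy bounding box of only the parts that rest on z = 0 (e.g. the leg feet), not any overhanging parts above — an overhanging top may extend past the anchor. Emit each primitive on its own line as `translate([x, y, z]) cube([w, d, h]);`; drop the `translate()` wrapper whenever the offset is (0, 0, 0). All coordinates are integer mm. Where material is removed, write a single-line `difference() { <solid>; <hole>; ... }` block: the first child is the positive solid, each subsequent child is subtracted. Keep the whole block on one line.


difference() { translate([131, 289, 0]) cube([4270, 218, 2440]); translate([2727, 289, 0]) cube([819, 218, 2010]); }
translate([131, 4201, 0]) cube([4270, 218, 2440]);
translate([131, 507, 0]) cube([218, 3694, 2440]);
translate([4183, 507, 0]) cube([218, 3694, 2440]);


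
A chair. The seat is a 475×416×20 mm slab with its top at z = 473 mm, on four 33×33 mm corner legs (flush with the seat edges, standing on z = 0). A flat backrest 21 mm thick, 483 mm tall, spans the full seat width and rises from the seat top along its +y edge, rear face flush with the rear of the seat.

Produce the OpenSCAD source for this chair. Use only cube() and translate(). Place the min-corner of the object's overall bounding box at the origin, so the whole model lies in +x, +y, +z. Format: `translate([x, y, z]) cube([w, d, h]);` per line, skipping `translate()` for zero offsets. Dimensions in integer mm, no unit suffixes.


translate([0, 0, 453]) cube([475, 416, 20]);
cube([33, 33, 453]);
translate([442, 0, 0]) cube([33, 33, 453]);
translate([0, 383, 0]) cube([33, 33, 453]);
translate([442, 383, 0]) cube([33, 33, 453]);
translate([0, 395, 473]) cube([475, 21, 483]);


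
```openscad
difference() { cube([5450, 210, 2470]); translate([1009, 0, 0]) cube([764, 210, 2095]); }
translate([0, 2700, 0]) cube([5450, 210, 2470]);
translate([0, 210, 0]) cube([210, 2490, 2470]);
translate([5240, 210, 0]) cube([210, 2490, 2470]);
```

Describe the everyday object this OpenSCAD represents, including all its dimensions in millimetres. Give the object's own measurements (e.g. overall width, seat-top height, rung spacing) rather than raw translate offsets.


A single room: four walls, each 2470 mm tall and 210 mm thick, enclosing an outside footprint 5450×2910 mm (x × y), no floor or roof. The front and back walls (−y and +y sides) run the full x-width; the side walls fit between their inner faces. A door opening 764 mm wide and 2095 mm tall is cut through the front wall from the floor up, its −x edge 1009 mm from the wall's −x end.


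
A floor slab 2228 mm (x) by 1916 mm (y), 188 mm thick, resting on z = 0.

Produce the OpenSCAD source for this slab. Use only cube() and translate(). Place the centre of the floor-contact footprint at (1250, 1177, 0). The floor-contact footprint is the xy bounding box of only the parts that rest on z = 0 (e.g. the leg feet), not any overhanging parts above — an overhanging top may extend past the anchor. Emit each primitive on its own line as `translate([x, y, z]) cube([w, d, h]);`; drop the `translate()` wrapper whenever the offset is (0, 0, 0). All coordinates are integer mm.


translate([136, 219, 0]) cube([2228, 1916, 188]);


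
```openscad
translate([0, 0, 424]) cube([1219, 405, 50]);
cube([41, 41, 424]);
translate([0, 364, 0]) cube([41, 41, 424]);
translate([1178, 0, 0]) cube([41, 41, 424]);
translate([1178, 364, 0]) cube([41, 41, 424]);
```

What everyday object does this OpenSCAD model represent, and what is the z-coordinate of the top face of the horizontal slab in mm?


A bench. The seat-top height is 474 mm.

A long slab on four corner posts — a bench. The slab sits at z = 424 with thickness 50, so the top is 424 + 50 = 474 mm.


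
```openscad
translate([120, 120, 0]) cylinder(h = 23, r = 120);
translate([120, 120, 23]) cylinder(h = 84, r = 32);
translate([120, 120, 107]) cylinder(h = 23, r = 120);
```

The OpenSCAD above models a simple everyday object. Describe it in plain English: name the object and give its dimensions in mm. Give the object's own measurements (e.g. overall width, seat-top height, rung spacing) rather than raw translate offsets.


A spool: two coaxial disc flanges of radius 120 mm and thickness 23 mm, joined by a core cylinder of radius 32 mm and height 84 mm. The lower flange rests on z = 0 and the three cylinders share a vertical axis.


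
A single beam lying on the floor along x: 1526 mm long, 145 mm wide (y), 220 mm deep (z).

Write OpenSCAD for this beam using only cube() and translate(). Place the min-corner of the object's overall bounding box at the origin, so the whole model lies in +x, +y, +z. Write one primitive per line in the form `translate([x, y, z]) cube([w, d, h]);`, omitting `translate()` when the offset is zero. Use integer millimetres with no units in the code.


cube([1526, 145, 220]);


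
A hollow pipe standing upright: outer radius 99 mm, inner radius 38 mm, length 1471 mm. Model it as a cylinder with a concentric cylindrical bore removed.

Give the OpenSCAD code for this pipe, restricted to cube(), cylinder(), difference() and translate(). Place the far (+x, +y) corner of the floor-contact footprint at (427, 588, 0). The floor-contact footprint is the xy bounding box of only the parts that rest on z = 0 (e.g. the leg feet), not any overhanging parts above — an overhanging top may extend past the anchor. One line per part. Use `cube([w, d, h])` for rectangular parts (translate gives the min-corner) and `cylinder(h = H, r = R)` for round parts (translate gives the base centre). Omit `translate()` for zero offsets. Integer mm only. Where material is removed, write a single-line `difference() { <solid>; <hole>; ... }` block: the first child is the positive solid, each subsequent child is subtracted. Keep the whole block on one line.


difference() { translate([328, 489, 0]) cylinder(h = 1471, r = 99); translate([328, 489, 0]) cylinder(h = 1471, r = 38); }


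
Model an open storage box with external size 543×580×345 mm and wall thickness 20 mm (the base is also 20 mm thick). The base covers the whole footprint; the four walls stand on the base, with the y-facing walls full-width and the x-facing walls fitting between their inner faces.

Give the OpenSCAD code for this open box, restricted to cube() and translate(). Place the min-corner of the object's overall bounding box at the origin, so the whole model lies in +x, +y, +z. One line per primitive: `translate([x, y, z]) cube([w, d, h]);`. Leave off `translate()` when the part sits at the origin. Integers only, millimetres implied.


cube([543, 580, 20]);
translate([0, 0, 20]) cube([543, 20, 325]);
translate([0, 560, 20]) cube([543, 20, 325]);
translate([0, 20, 20]) cube([20, 540, 325]);
translate([523, 20, 20]) cube([20, 540, 325]);


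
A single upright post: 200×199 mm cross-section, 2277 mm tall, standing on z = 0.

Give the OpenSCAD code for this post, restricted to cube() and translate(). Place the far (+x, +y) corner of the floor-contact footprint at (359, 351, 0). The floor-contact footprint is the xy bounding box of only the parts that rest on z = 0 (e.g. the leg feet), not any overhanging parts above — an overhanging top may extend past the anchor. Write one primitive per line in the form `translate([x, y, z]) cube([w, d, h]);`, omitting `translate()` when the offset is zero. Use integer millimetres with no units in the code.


translate([159, 152, 0]) cube([200, 199, 2277]);


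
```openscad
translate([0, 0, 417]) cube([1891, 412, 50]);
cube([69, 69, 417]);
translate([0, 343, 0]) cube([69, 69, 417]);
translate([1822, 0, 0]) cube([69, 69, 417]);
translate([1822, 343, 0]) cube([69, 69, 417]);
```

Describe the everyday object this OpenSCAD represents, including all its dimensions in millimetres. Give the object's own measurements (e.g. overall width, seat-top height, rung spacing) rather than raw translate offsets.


A long wooden bench with a 1891 mm (x) × 412 mm (y) seat, 50 mm thick, its top surface 467 mm above the floor. Four 69 mm square legs at the seat corners, flush with the edges, run from z = 0 to the seat underside.


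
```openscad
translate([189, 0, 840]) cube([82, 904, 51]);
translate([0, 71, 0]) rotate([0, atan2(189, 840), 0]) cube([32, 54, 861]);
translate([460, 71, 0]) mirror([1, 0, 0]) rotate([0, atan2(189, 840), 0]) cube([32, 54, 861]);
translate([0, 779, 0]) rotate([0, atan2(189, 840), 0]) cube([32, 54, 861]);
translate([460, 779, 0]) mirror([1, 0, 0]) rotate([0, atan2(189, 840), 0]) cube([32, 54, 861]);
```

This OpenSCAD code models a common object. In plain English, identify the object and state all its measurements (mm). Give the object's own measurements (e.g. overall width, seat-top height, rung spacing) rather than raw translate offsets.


A sawhorse. A 82×904×51 mm beam (x, y, z) sits on two A-frame leg pairs. Each pair is two raked legs of 32×54 mm section (54 mm along y) splaying symmetrically in x. Each leg rises 840 mm vertically over 189 mm of horizontal reach and is 861 mm long along its own axis. Every leg's outer bottom edge rests on the floor and its outer top edge meets a bottom edge of the beam — the left legs (tilting toward +x) meet the beam's −x bottom edge, the right legs (their mirror images, tilting toward −x) meet its +x bottom edge — so the leg tops tuck under the beam, the beam's underside is 840 mm above the floor, and the feet are 460 mm apart outside-to-outside with the beam centred between them. The two leg pairs are set in 71 mm from either end of the beam.


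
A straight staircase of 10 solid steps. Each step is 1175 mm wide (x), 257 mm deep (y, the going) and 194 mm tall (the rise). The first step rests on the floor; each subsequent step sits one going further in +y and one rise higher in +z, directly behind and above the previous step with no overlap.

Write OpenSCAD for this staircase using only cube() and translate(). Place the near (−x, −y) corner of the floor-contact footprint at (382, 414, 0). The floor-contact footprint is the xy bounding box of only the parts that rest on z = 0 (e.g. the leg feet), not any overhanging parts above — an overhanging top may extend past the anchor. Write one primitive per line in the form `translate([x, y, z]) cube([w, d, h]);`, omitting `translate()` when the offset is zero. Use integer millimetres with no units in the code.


translate([382, 414, 0]) cube([1175, 257, 194]);
translate([382, 671, 194]) cube([1175, 257, 194]);
translate([382, 928, 388]) cube([1175, 257, 194]);
translate([382, 1185, 582]) cube([1175, 257, 194]);
translate([382, 1442, 776]) cube([1175, 257, 194]);
translate([382, 1699, 970]) cube([1175, 257, 194]);
translate([382, 1956, 1164]) cube([1175, 257, 194]);
translate([382, 2213, 1358]) cube([1175, 257, 194]);
translate([382, 2470, 1552]) cube([1175, 257, 194]);
translate([382, 2727, 1746]) cube([1175, 257, 194]);


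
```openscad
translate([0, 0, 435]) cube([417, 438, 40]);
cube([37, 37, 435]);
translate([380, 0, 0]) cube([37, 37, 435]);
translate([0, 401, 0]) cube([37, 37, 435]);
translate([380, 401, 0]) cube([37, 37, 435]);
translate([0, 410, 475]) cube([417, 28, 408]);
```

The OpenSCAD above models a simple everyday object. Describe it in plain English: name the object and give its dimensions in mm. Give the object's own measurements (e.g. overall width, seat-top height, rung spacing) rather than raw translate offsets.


A chair. The seat is a 417×438×40 mm slab with its top at z = 475 mm, on four 37×37 mm corner legs (flush with the seat edges, standing on z = 0). A flat backrest 28 mm thick, 408 mm tall, spans the full seat width and rises from the seat top along its +y edge, rear face flush with the rear of the seat.


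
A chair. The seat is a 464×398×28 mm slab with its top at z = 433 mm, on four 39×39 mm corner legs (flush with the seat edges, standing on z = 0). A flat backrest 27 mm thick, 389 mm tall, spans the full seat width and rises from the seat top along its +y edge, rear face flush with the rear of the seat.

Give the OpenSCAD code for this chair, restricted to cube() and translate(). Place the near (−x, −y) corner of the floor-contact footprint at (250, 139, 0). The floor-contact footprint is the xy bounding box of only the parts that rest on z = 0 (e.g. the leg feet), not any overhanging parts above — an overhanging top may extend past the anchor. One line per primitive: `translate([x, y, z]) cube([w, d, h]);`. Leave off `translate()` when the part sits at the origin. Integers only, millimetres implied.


// leg_h = 433 - 28 = 405
translate([250, 139, 405]) cube([464, 398, 28]);
translate([250, 139, 0]) cube([39, 39, 405]);
translate([675, 139, 0]) cube([39, 39, 405]);
translate([250, 498, 0]) cube([39, 39, 405]);
translate([675, 498, 0]) cube([39, 39, 405]);
translate([250, 510, 433]) cube([464, 27, 389]);


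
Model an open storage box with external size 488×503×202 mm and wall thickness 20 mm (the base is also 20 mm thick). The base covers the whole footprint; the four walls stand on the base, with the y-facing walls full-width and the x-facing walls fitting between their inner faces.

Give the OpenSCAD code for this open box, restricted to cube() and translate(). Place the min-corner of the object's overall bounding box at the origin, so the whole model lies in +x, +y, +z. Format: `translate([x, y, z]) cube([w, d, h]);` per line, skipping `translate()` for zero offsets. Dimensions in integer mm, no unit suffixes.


cube([488, 503, 20]);
translate([0, 0, 20]) cube([488, 20, 182]);
translate([0, 483, 20]) cube([488, 20, 182]);
translate([0, 20, 20]) cube([20, 463, 182]);
translate([468, 20, 20]) cube([20, 463, 182]);


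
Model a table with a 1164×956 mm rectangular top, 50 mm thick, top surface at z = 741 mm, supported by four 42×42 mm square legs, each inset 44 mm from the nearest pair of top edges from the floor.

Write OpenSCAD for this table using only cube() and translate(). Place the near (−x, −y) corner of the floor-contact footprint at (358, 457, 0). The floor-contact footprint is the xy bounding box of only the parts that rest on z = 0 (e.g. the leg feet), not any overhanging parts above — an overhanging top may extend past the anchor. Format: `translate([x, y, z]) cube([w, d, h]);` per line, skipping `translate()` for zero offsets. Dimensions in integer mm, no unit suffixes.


translate([314, 413, 691]) cube([1164, 956, 50]);
translate([358, 457, 0]) cube([42, 42, 691]);
translate([1392, 457, 0]) cube([42, 42, 691]);
translate([358, 1283, 0]) cube([42, 42, 691]);
translate([1392, 1283, 0]) cube([42, 42, 691]);


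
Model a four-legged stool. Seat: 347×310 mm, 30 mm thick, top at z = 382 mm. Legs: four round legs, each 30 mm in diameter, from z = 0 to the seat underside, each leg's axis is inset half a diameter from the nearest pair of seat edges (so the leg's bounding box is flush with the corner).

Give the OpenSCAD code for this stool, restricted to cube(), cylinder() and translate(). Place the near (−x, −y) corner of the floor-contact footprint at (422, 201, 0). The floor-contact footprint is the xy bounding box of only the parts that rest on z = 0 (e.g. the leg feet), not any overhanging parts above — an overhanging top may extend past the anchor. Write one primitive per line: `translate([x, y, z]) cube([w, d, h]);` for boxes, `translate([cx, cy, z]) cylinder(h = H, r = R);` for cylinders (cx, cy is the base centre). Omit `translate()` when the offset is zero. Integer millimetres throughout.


// leg_h = 382 - 30 = 352
translate([422, 201, 352]) cube([347, 310, 30]);
translate([437, 216, 0]) cylinder(h = 352, r = 15);
translate([754, 216, 0]) cylinder(h = 352, r = 15);
translate([437, 496, 0]) cylinder(h = 352, r = 15);
translate([754, 496, 0]) cylinder(h = 352, r = 15);


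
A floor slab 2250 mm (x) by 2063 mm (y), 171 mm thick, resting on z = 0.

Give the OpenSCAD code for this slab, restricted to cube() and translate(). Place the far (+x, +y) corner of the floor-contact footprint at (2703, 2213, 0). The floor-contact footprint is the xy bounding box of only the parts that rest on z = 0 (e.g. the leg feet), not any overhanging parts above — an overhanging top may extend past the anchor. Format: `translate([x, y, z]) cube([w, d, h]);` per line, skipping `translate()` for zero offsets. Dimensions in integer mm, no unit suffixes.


translate([453, 150, 0]) cube([2250, 2063, 171]);


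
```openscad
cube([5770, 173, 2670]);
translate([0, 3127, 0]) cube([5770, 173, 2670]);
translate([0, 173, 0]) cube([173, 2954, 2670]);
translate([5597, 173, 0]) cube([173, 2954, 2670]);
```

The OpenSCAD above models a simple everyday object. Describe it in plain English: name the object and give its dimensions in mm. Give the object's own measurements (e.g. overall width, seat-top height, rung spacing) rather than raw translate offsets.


The wall frame of a small rectangular building: four walls, each 2670 mm tall and 173 mm thick, enclosing a footprint 5770 mm (x) by 3300 mm (y) outside-to-outside, with no floor or roof. The front and back walls (the −y and +y sides) span the full width; the two side walls fit between them.


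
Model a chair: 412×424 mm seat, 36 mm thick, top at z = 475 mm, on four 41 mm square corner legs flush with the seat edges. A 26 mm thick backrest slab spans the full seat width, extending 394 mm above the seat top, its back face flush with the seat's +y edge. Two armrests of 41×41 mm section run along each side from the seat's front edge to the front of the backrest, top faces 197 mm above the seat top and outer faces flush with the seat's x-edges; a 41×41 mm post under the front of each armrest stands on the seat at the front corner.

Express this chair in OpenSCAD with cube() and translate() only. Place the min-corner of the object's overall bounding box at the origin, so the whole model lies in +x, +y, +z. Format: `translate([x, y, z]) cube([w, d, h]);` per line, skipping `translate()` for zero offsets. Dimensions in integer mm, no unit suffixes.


// leg_h = 475 - 36 = 439
// arm post h = 197 - 41 = 156
translate([0, 0, 439]) cube([412, 424, 36]);
cube([41, 41, 439]);
translate([371, 0, 0]) cube([41, 41, 439]);
translate([0, 383, 0]) cube([41, 41, 439]);
translate([371, 383, 0]) cube([41, 41, 439]);
translate([0, 398, 475]) cube([412, 26, 394]);
translate([0, 0, 631]) cube([41, 398, 41]);
translate([371, 0, 631]) cube([41, 398, 41]);
translate([0, 0, 475]) cube([41, 41, 156]);
translate([371, 0, 475]) cube([41, 41, 156]);


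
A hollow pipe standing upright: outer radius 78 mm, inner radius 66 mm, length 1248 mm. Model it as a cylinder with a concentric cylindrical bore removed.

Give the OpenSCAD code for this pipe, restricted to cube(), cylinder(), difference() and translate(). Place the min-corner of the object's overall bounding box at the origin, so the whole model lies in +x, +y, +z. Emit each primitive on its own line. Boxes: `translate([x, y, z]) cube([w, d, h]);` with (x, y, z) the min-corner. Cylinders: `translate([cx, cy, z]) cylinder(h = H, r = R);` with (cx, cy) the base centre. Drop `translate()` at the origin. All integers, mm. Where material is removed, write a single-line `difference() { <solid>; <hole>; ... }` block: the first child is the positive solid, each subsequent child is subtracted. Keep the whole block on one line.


difference() { translate([78, 78, 0]) cylinder(h = 1248, r = 78); translate([78, 78, 0]) cylinder(h = 1248, r = 66); }


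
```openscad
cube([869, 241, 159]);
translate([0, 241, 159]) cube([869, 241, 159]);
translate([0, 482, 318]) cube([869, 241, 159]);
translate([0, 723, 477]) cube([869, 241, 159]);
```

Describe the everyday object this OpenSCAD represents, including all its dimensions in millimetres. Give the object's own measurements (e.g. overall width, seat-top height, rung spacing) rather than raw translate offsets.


A straight staircase of 4 solid steps. Each step is 869 mm wide (x), 241 mm deep (y, the going) and 159 mm tall (the rise). The first step rests on the floor; each subsequent step sits one going further in +y and one rise higher in +z, directly behind and above the previous step with no overlap.
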